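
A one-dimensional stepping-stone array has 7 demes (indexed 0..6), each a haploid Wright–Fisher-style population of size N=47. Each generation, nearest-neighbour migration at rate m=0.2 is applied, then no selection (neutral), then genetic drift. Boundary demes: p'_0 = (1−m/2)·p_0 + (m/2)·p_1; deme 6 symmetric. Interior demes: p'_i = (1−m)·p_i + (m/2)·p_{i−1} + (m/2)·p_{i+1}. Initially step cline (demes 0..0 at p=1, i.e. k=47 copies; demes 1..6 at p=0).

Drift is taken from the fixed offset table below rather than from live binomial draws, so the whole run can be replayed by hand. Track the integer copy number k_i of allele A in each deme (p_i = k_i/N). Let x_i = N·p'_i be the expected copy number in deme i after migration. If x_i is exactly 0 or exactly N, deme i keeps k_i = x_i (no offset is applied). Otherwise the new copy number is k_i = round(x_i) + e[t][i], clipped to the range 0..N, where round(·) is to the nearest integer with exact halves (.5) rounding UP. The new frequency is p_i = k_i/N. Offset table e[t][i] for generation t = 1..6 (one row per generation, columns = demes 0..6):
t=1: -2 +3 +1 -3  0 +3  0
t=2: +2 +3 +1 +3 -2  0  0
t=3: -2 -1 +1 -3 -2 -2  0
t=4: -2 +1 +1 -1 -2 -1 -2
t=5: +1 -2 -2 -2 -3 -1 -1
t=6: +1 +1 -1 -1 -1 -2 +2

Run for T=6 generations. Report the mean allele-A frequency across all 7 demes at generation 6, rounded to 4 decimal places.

t=0: k=[47 0 0 0 0 0 0]
t=1: x=[42.3000 4.7000 0.0000 0.0000 0.0000 0.0000 0.0000] k=[40 8 0 0 0 0 0]
t=2: x=[36.8000 10.4000 0.8000 0.0000 0.0000 0.0000 0.0000] k=[39 13 2 0 0 0 0]
t=3: x=[36.4000 14.5000 2.9000 0.2000 0.0000 0.0000 0.0000] k=[34 14 4 0 0 0 0]
t=4: x=[32.0000 15.0000 4.6000 0.4000 0.0000 0.0000 0.0000] k=[30 16 6 0 0 0 0]
t=5: x=[28.6000 16.4000 6.4000 0.6000 0.0000 0.0000 0.0000] k=[30 14 4 0 0 0 0]
t=6: x=[28.4000 14.6000 4.6000 0.4000 0.0000 0.0000 0.0000] k=[29 16 4 0 0 0 0]

0.1489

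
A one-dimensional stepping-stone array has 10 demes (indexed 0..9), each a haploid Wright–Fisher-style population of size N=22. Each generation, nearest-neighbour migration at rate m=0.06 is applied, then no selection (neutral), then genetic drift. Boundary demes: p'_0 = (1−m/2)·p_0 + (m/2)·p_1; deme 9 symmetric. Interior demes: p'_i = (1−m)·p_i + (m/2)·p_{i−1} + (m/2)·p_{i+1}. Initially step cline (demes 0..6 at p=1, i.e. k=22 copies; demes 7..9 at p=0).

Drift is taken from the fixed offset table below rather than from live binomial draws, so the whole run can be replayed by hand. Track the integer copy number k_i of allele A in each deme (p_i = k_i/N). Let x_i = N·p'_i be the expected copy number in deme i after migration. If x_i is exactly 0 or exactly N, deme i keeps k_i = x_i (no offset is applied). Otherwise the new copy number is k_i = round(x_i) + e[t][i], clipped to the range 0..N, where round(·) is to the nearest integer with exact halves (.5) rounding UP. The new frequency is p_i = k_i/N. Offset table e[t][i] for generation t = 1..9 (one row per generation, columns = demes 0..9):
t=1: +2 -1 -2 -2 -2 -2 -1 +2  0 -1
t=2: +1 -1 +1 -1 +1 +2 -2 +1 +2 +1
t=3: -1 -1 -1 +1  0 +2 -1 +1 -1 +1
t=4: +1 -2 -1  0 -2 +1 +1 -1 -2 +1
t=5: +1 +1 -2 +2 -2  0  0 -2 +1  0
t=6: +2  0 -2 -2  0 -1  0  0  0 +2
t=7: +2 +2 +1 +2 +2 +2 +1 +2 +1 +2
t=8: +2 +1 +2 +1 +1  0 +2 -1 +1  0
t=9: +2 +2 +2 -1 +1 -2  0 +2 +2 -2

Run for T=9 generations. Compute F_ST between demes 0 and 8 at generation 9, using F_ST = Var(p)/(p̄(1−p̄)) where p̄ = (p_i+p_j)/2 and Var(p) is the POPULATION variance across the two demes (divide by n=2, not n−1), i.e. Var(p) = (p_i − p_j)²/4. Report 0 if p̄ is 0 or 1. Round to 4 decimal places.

0.6296

t=0: k=[22 22 22 22 22 22 22 0 0 0]
t=1: x=[22.0000 22.0000 22.0000 22.0000 22.0000 22.0000 21.3400 0.6600 0.0000 0.0000] k=[22 22 22 22 22 22 20 3 0 0]
t=2: x=[22.0000 22.0000 22.0000 22.0000 22.0000 21.9400 19.5500 3.4200 0.0900 0.0000] k=[22 22 22 22 22 22 18 4 2 0]
t=3: x=[22.0000 22.0000 22.0000 22.0000 22.0000 21.8800 17.7000 4.3600 2.0000 0.0600] k=[22 22 22 22 22 22 17 5 1 1]
t=4: x=[22.0000 22.0000 22.0000 22.0000 22.0000 21.8500 16.7900 5.2400 1.1200 1.0000] k=[22 22 22 22 22 22 18 4 0 2]
t=5: x=[22.0000 22.0000 22.0000 22.0000 22.0000 21.8800 17.7000 4.3000 0.1800 1.9400] k=[22 22 22 22 22 22 18 2 1 2]
t=6: x=[22.0000 22.0000 22.0000 22.0000 22.0000 21.8800 17.6400 2.4500 1.0600 1.9700] k=[22 22 22 22 22 21 18 2 1 4]
t=7: x=[22.0000 22.0000 22.0000 22.0000 21.9700 20.9400 17.6100 2.4500 1.1200 3.9100] k=[22 22 22 22 22 22 19 4 2 6]
t=8: x=[22.0000 22.0000 22.0000 22.0000 22.0000 21.9100 18.6400 4.3900 2.1800 5.8800] k=[22 22 22 22 22 22 21 3 3 6]
t=9: x=[22.0000 22.0000 22.0000 22.0000 22.0000 21.9700 20.4900 3.5400 3.0900 5.9100] k=[22 22 22 22 22 20 20 6 5 4]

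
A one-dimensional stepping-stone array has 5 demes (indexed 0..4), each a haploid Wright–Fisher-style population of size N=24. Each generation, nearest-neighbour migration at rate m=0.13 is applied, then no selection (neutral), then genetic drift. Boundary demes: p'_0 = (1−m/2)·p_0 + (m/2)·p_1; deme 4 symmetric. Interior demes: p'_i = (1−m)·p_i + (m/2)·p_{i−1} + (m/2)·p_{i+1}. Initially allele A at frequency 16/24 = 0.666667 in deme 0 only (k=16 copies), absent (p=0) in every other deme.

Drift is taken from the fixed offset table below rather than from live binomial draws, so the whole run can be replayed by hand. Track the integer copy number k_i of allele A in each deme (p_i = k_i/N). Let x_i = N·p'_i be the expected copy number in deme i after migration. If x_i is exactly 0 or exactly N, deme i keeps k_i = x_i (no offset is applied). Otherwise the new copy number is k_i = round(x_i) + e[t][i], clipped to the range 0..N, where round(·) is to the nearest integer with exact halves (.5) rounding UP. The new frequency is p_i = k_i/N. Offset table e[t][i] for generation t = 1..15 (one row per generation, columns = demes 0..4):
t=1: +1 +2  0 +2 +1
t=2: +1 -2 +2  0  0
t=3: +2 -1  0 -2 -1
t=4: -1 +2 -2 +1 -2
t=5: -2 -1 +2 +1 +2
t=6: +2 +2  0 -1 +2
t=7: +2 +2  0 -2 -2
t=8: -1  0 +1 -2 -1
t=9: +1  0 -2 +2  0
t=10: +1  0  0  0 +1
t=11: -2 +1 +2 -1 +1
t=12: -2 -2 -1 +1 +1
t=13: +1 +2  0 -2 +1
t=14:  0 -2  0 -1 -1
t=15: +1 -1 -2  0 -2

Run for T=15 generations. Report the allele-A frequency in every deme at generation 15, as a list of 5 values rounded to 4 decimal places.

[0.5417, 0.2500, 0.0417, 0.0000, 0.0833]

t=0: k=[16 0 0 0 0]
t=1: x=[14.9600 1.0400 0.0000 0.0000 0.0000] k=[16 3 0 0 0]
t=2: x=[15.1550 3.6500 0.1950 0.0000 0.0000] k=[16 2 2 0 0]
t=3: x=[15.0900 2.9100 1.8700 0.1300 0.0000] k=[17 2 2 0 0]
t=4: x=[16.0250 2.9750 1.8700 0.1300 0.0000] k=[15 5 0 1 0]
t=5: x=[14.3500 5.3250 0.3900 0.8700 0.0650] k=[12 4 2 2 2]
t=6: x=[11.4800 4.3900 2.1300 2.0000 2.0000] k=[13 6 2 1 4]
t=7: x=[12.5450 6.1950 2.1950 1.2600 3.8050] k=[15 8 2 0 2]
t=8: x=[14.5450 8.0650 2.2600 0.2600 1.8700] k=[14 8 3 0 1]
t=9: x=[13.6100 8.0650 3.1300 0.2600 0.9350] k=[15 8 1 2 1]
t=10: x=[14.5450 8.0000 1.5200 1.8700 1.0650] k=[16 8 2 2 2]
t=11: x=[15.4800 8.1300 2.3900 2.0000 2.0000] k=[13 9 4 1 3]
t=12: x=[12.7400 8.9350 4.1300 1.3250 2.8700] k=[11 7 3 2 4]
t=13: x=[10.7400 7.0000 3.1950 2.1950 3.8700] k=[12 9 3 0 5]
t=14: x=[11.8050 8.8050 3.1950 0.5200 4.6750] k=[12 7 3 0 4]
t=15: x=[11.6750 7.0650 3.0650 0.4550 3.7400] k=[13 6 1 0 2]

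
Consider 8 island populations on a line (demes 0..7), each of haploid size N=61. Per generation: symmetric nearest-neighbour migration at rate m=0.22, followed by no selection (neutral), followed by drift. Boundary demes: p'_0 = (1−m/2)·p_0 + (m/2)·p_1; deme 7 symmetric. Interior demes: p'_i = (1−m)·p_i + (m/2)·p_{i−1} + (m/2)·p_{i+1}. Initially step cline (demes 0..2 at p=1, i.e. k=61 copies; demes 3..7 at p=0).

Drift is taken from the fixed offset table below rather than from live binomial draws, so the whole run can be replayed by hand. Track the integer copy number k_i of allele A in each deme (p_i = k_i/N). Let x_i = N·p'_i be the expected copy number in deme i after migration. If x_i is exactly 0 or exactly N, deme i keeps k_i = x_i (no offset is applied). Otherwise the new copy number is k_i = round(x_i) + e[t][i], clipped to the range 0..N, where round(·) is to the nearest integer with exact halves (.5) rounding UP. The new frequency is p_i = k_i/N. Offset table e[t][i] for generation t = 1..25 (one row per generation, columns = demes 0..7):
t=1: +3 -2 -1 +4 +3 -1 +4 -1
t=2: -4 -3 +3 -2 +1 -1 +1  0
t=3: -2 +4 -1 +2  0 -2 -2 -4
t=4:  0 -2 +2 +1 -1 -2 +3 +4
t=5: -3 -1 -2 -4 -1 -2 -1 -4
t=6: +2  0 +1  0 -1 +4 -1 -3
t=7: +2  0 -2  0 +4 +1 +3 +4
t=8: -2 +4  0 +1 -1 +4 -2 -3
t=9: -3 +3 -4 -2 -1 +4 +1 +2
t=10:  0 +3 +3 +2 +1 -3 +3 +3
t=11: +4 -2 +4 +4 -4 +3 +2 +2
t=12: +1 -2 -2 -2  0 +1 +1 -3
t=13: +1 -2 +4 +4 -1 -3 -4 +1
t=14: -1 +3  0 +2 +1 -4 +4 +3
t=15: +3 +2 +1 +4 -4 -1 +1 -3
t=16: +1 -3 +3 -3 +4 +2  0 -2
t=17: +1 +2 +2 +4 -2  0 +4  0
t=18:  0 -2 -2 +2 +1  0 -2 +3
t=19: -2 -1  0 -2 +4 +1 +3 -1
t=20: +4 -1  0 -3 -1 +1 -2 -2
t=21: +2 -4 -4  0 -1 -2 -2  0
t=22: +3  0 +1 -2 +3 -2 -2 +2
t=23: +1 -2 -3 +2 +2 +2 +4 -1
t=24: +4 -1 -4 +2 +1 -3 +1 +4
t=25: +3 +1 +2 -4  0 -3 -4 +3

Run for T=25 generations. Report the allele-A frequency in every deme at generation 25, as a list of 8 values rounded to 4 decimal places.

[1.0000, 0.7541, 0.5902, 0.4590, 0.3934, 0.1639, 0.1311, 0.2295]

t=0: k=[61 61 61 0 0 0 0 0]
t=1: x=[61.0000 61.0000 54.2900 6.7100 0.0000 0.0000 0.0000 0.0000] k=[61 61 53 11 0 0 0 0]
t=2: x=[61.0000 60.1200 49.2600 14.4100 1.2100 0.0000 0.0000 0.0000] k=[61 57 52 12 2 0 0 0]
t=3: x=[60.5600 56.8900 48.1500 15.3000 2.8800 0.2200 0.0000 0.0000] k=[59 61 47 17 3 0 0 0]
t=4: x=[59.2200 59.2400 45.2400 18.7600 4.2100 0.3300 0.0000 0.0000] k=[59 57 47 20 3 0 0 0]
t=5: x=[58.7800 56.1200 45.1300 21.1000 4.5400 0.3300 0.0000 0.0000] k=[56 55 43 17 4 0 0 0]
t=6: x=[55.8900 53.7900 41.4600 18.4300 4.9900 0.4400 0.0000 0.0000] k=[58 54 42 18 4 4 0 0]
t=7: x=[57.5600 53.1200 40.6800 19.1000 5.5400 3.5600 0.4400 0.0000] k=[60 53 39 19 10 5 3 0]
t=8: x=[59.2300 52.2300 38.3400 20.2100 10.4400 5.3300 2.8900 0.3300] k=[57 56 38 21 9 9 1 0]
t=9: x=[56.8900 54.1300 38.1100 21.5500 10.3200 8.1200 1.7700 0.1100] k=[54 57 34 20 9 12 3 2]
t=10: x=[54.3300 54.1400 34.9900 20.3300 10.5400 10.6800 3.8800 2.1100] k=[54 57 38 22 12 8 7 5]
t=11: x=[54.3300 54.5800 38.3300 22.6600 12.6600 8.3300 6.8900 5.2200] k=[58 53 42 27 9 11 9 7]
t=12: x=[57.4500 52.3400 41.5600 26.6700 11.2000 10.5600 9.0000 7.2200] k=[58 50 40 25 11 12 10 4]
t=13: x=[57.1200 49.7800 39.4500 25.1100 12.6500 11.6700 9.5600 4.6600] k=[58 48 43 29 12 9 6 6]
t=14: x=[56.9000 48.5500 42.0100 28.6700 13.5400 9.0000 6.3300 6.0000] k=[56 52 42 31 15 5 10 9]
t=15: x=[55.5600 51.3400 41.8900 30.4500 15.6600 6.6500 9.3400 9.1100] k=[59 53 43 34 12 6 10 6]
t=16: x=[58.3400 52.5600 43.1100 32.5700 13.7600 7.1000 9.1200 6.4400] k=[59 50 46 30 18 9 9 4]
t=17: x=[58.0100 50.5500 44.6800 30.4400 18.3300 9.9900 8.4500 4.5500] k=[59 53 47 34 16 10 12 5]
t=18: x=[58.3400 53.0000 46.2300 33.4500 17.3200 10.8800 11.0100 5.7700] k=[58 51 44 35 18 11 9 9]
t=19: x=[57.2300 51.0000 43.7800 34.1200 19.1000 11.5500 9.2200 9.0000] k=[55 50 44 32 23 13 12 8]
t=20: x=[54.4500 49.8900 43.3400 32.3300 22.8900 13.9900 11.6700 8.4400] k=[58 49 43 29 22 15 10 6]
t=21: x=[57.0100 49.3300 42.1200 29.7700 22.0000 15.2200 10.1100 6.4400] k=[59 45 38 30 21 13 8 6]
t=22: x=[57.4600 45.7700 37.8900 29.8900 21.1100 13.3300 8.3300 6.2200] k=[60 46 39 28 24 11 6 8]
t=23: x=[58.4600 46.7700 38.5600 28.7700 23.0100 11.8800 6.7700 7.7800] k=[59 45 36 31 25 14 11 7]
t=24: x=[57.4600 45.5500 36.4400 30.8900 24.4500 14.8800 10.8900 7.4400] k=[61 45 32 33 25 12 12 11]
t=25: x=[59.2400 45.3300 33.5400 32.0100 24.4500 13.4300 11.8900 11.1100] k=[61 46 36 28 24 10 8 14]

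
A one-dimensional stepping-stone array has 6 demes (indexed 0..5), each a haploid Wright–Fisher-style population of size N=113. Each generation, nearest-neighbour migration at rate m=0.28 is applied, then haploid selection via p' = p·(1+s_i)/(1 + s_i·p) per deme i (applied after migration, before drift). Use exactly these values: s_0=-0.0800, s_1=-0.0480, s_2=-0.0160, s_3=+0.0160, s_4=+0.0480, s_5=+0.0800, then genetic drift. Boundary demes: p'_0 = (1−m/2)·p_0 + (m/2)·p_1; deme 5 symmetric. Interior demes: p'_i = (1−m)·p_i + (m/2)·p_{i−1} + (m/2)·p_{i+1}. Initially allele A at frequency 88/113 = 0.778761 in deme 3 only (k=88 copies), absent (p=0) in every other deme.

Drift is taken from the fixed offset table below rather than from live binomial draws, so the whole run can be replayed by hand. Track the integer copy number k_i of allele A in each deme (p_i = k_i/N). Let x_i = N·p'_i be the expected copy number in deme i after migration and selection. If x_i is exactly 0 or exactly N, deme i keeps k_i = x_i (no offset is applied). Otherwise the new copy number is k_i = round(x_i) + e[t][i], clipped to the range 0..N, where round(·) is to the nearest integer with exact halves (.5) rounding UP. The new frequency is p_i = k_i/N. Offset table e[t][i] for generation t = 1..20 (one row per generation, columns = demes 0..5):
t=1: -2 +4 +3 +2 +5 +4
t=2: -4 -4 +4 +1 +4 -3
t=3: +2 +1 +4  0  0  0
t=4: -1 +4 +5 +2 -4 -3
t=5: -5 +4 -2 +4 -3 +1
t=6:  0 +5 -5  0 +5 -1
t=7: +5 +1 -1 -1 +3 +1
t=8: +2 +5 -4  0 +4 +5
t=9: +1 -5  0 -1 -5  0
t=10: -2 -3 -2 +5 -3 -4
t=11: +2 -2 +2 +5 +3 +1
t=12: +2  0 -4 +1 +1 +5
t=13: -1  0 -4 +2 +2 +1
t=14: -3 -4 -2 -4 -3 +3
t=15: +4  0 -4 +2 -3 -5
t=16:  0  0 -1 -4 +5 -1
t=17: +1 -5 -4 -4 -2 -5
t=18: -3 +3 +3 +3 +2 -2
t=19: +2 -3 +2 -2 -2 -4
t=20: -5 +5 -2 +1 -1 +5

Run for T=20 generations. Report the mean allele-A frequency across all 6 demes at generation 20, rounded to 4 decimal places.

t=0: k=[0 0 0 88 0 0]
t=1: x=[0.0000 0.0000 12.1441 63.8014 12.8441 0.0000] k=[0 0 15 66 18 0]
t=2: x=[0.0000 2.0010 19.7755 52.5860 23.0483 2.7168] k=[0 0 24 54 27 0]
t=3: x=[0.0000 3.2033 24.5288 46.4536 27.9752 4.0715] k=[0 4 29 46 28 4]
t=4: x=[0.5154 6.6264 27.5426 41.5160 28.1390 7.9076] k=[0 11 33 44 24 5]
t=5: x=[1.4183 12.0020 31.0952 40.0695 25.0419 8.2282] k=[0 16 29 44 22 9]
t=6: x=[2.0641 14.9310 28.9315 39.2255 24.1380 11.5968] k=[2 20 24 39 29 11]
t=7: x=[4.1717 17.3067 25.2226 35.8876 28.8763 14.4632] k=[9 18 24 35 32 15]
t=8: x=[9.5083 16.8621 24.3901 33.4123 31.0853 18.5422] k=[12 22 20 33 35 24]
t=9: x=[12.4461 19.5131 21.8147 31.8216 34.2894 27.0933] k=[13 15 22 31 29 27]
t=10: x=[12.3336 15.0467 21.9929 29.8070 30.0222 28.9042] k=[10 12 20 35 27 25]
t=11: x=[9.5269 12.2907 20.7058 32.1438 28.8353 26.8224] k=[12 10 23 37 32 28]
t=12: x=[10.8726 11.5787 22.8446 34.7206 33.2291 30.2335] k=[13 12 19 36 34 35]
t=13: x=[11.9399 12.5602 20.1318 33.7143 35.5524 36.7420] k=[11 13 16 36 38 38]
t=14: x=[10.4611 12.5795 18.1331 33.8552 38.9072 39.9648] k=[7 9 16 30 36 43]
t=15: x=[6.7323 9.2726 16.7486 29.2226 37.3021 44.0706] k=[11 9 13 31 34 39]
t=16: x=[9.9378 9.4070 14.7519 29.2427 35.4098 40.2720] k=[10 9 14 25 40 39]
t=17: x=[9.1350 9.4070 14.6333 25.8753 38.9478 41.1315] k=[10 4 11 22 37 36]
t=18: x=[8.4822 5.5544 11.3937 22.8480 35.8984 38.0575] k=[5 9 14 26 38 36]
t=19: x=[5.1354 8.7352 14.7717 26.3191 37.2004 38.2012] k=[7 6 17 24 35 34]
t=20: x=[6.3420 7.3353 16.2147 24.8665 34.4320 36.0011] k=[1 12 14 26 33 41]

0.1873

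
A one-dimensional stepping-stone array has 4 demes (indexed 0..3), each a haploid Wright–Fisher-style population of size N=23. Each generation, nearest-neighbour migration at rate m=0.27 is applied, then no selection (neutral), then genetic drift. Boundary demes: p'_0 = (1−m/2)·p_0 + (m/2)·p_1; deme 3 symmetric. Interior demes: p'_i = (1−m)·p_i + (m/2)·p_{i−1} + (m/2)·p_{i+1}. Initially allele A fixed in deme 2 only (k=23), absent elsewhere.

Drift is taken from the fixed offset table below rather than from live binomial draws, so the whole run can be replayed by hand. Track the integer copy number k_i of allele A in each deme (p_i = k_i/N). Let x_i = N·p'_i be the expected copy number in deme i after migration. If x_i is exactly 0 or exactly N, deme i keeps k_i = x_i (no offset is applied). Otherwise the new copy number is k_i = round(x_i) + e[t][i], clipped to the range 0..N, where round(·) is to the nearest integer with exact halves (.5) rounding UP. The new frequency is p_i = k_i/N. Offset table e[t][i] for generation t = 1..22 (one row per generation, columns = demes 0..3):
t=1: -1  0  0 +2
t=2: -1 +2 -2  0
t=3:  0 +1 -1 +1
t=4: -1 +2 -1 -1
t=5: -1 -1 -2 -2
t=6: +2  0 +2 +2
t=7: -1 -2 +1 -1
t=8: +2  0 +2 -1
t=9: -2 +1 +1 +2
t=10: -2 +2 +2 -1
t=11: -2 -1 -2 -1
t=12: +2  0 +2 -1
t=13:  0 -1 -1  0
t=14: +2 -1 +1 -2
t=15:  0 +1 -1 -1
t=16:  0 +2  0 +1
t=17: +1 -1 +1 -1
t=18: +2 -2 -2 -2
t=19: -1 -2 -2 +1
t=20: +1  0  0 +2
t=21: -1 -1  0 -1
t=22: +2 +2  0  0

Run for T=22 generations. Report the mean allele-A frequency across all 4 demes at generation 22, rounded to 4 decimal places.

t=0: k=[0 0 23 0]
t=1: x=[0.0000 3.1050 16.7900 3.1050] k=[0 3 17 5]
t=2: x=[0.4050 4.4850 13.4900 6.6200] k=[0 6 11 7]
t=3: x=[0.8100 5.8650 9.7850 7.5400] k=[1 7 9 9]
t=4: x=[1.8100 6.4600 8.7300 9.0000] k=[1 8 8 8]
t=5: x=[1.9450 7.0550 8.0000 8.0000] k=[1 6 6 6]
t=6: x=[1.6750 5.3250 6.0000 6.0000] k=[4 5 8 8]
t=7: x=[4.1350 5.2700 7.5950 8.0000] k=[3 3 9 7]
t=8: x=[3.0000 3.8100 7.9200 7.2700] k=[5 4 10 6]
t=9: x=[4.8650 4.9450 8.6500 6.5400] k=[3 6 10 9]
t=10: x=[3.4050 6.1350 9.3250 9.1350] k=[1 8 11 8]
t=11: x=[1.9450 7.4600 10.1900 8.4050] k=[0 6 8 7]
t=12: x=[0.8100 5.4600 7.5950 7.1350] k=[3 5 10 6]
t=13: x=[3.2700 5.4050 8.7850 6.5400] k=[3 4 8 7]
t=14: x=[3.1350 4.4050 7.3250 7.1350] k=[5 3 8 5]
t=15: x=[4.7300 3.9450 6.9200 5.4050] k=[5 5 6 4]
t=16: x=[5.0000 5.1350 5.5950 4.2700] k=[5 7 6 5]
t=17: x=[5.2700 6.5950 6.0000 5.1350] k=[6 6 7 4]
t=18: x=[6.0000 6.1350 6.4600 4.4050] k=[8 4 4 2]
t=19: x=[7.4600 4.5400 3.7300 2.2700] k=[6 3 2 3]
t=20: x=[5.5950 3.2700 2.2700 2.8650] k=[7 3 2 5]
t=21: x=[6.4600 3.4050 2.5400 4.5950] k=[5 2 3 4]
t=22: x=[4.5950 2.5400 3.0000 3.8650] k=[7 5 3 4]

0.2065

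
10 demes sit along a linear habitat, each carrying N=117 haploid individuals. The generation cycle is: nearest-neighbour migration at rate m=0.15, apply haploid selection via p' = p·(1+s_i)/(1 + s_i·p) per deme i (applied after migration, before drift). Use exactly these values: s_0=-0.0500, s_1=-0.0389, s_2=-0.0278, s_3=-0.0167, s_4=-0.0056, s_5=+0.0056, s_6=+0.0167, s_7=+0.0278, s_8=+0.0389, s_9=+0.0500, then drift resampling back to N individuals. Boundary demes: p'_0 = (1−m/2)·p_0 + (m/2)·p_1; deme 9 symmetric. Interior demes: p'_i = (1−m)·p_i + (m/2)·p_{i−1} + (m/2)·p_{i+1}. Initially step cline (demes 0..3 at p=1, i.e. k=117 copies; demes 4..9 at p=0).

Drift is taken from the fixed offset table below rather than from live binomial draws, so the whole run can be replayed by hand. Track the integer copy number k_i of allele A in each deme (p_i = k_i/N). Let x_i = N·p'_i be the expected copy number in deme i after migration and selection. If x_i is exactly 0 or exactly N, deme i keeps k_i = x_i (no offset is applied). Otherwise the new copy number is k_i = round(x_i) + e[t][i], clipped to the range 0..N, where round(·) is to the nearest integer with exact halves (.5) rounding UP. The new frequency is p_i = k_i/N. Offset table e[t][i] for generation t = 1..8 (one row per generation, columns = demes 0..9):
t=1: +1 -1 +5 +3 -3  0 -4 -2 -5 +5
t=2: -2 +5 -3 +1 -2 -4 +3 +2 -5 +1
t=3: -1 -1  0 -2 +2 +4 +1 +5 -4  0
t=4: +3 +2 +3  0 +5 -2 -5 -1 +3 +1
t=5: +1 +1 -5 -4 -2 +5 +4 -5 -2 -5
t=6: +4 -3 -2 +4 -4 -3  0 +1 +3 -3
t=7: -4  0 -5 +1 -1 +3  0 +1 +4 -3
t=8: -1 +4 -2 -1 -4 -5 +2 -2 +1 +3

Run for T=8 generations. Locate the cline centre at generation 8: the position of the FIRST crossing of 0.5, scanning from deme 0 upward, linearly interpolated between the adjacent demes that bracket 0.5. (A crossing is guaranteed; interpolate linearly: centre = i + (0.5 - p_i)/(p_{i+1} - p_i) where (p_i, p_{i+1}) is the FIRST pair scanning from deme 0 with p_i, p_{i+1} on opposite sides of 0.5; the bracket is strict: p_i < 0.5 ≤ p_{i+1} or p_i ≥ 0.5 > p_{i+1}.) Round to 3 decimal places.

t=0: k=[117 117 117 117 0 0 0 0 0 0]
t=1: x=[117.0000 117.0000 117.0000 108.0873 8.7295 0.0000 0.0000 0.0000 0.0000 0.0000] k=[117 117 117 111 6 0 0 0 0 0]
t=2: x=[117.0000 117.0000 116.5372 103.3735 13.3584 0.4525 0.0000 0.0000 0.0000 0.0000] k=[117 117 114 104 11 0 0 0 0 0]
t=3: x=[117.0000 116.7659 113.3773 97.5029 17.0680 0.8296 0.0000 0.0000 0.0000 0.0000] k=[117 116 113 96 19 5 0 0 0 0]
t=4: x=[116.9211 115.8039 111.8120 91.1626 23.6190 5.7052 0.3812 0.0000 0.0000 0.0000] k=[117 117 115 91 29 4 0 0 0 0]
t=5: x=[117.0000 116.8439 113.2490 87.7824 31.6452 5.6047 0.3050 0.0000 0.0000 0.0000] k=[117 117 108 84 30 11 4 0 0 0]
t=6: x=[117.0000 116.2978 106.6112 81.3338 32.4930 11.9598 4.2930 0.3083 0.0000 0.0000] k=[117 113 105 85 28 9 4 1 0 0]
t=7: x=[116.6843 112.5326 103.7728 81.8120 30.7226 10.1014 4.2168 1.1816 0.0779 0.0000] k=[113 113 99 83 30 13 4 2 4 0]
t=8: x=[112.7970 111.7548 98.4134 79.7990 32.5679 13.6673 4.5976 2.3626 3.6837 0.3150] k=[112 116 96 79 29 9 7 0 5 3]

3.410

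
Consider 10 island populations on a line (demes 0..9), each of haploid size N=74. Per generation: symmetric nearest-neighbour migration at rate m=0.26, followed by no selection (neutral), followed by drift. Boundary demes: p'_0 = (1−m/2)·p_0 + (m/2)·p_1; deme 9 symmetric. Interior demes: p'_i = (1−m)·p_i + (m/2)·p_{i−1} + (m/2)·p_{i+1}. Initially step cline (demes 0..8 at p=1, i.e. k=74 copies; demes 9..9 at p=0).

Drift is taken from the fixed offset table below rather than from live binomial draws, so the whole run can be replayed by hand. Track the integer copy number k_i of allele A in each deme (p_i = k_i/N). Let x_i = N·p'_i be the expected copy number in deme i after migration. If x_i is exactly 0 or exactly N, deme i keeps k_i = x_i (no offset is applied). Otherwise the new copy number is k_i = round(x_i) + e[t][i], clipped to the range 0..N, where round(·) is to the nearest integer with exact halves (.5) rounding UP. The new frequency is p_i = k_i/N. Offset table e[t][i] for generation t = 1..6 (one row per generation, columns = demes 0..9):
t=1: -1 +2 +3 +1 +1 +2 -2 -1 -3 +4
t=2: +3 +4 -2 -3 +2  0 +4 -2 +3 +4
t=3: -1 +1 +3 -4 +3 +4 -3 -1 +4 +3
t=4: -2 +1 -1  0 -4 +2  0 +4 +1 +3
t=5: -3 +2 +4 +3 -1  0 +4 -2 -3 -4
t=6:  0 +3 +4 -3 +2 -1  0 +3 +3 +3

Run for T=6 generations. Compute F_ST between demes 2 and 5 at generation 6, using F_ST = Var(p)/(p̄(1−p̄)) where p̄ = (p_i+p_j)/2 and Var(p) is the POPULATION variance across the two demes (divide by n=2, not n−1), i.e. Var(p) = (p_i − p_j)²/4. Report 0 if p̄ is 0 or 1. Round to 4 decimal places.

t=0: k=[74 74 74 74 74 74 74 74 74 0]
t=1: x=[74.0000 74.0000 74.0000 74.0000 74.0000 74.0000 74.0000 74.0000 64.3800 9.6200] k=[74 74 74 74 74 74 74 74 61 14]
t=2: x=[74.0000 74.0000 74.0000 74.0000 74.0000 74.0000 74.0000 72.3100 56.5800 20.1100] k=[74 74 74 74 74 74 74 70 60 24]
t=3: x=[74.0000 74.0000 74.0000 74.0000 74.0000 74.0000 73.4800 69.2200 56.6200 28.6800] k=[74 74 74 74 74 74 70 68 61 32]
t=4: x=[74.0000 74.0000 74.0000 74.0000 74.0000 73.4800 70.2600 67.3500 58.1400 35.7700] k=[74 74 74 74 74 74 70 71 59 39]
t=5: x=[74.0000 74.0000 74.0000 74.0000 74.0000 73.4800 70.6500 69.3100 57.9600 41.6000] k=[74 74 74 74 74 73 74 67 55 38]
t=6: x=[74.0000 74.0000 74.0000 74.0000 73.8700 73.2600 72.9600 66.3500 54.3500 40.2100] k=[74 74 74 74 74 72 73 69 57 43]

0.0137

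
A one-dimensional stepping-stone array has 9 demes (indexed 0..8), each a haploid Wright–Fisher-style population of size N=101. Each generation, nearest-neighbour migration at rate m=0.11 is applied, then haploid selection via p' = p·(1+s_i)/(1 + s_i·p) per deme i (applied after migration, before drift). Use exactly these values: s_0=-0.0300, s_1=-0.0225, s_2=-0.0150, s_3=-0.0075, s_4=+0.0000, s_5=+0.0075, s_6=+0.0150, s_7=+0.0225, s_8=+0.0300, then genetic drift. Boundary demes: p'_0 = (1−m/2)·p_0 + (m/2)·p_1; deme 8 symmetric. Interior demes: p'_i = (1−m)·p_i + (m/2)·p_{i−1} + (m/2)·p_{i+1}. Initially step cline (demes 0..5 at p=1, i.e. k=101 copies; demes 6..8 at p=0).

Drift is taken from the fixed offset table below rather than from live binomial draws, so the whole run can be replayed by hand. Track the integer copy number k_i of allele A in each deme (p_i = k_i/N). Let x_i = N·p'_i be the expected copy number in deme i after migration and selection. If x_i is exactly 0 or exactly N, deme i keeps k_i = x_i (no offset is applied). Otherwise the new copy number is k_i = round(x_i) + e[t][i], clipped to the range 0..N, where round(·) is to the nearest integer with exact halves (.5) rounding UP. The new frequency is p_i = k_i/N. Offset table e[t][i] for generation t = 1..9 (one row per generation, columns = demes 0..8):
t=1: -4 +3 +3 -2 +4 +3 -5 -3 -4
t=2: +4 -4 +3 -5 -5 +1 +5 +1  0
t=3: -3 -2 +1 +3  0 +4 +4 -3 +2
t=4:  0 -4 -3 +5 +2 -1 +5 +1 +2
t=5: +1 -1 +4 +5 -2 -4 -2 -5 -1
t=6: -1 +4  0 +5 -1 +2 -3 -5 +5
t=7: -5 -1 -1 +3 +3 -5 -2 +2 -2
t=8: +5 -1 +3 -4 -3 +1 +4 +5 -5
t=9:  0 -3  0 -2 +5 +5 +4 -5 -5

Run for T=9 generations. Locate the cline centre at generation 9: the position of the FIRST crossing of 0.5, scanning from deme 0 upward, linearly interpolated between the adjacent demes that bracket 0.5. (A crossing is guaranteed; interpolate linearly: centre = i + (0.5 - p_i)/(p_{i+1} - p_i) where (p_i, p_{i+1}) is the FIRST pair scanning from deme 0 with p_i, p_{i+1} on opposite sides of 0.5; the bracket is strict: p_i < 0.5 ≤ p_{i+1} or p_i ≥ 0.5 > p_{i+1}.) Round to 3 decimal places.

t=0: k=[101 101 101 101 101 101 0 0 0]
t=1: x=[101.0000 101.0000 101.0000 101.0000 101.0000 95.4841 5.6337 0.0000 0.0000] k=[101 101 101 101 101 98 1 0 0]
t=2: x=[101.0000 101.0000 101.0000 101.0000 100.8350 92.8859 6.3683 0.0562 0.0000] k=[101 101 101 101 96 94 11 1 0]
t=3: x=[101.0000 101.0000 101.0000 100.7229 96.1650 89.6207 15.2063 1.5281 0.0566] k=[101 101 101 101 96 94 19 0 2]
t=4: x=[101.0000 101.0000 101.0000 100.7229 96.1650 90.0581 22.3379 1.1807 1.9456] k=[101 101 101 101 98 89 27 2 4]
t=5: x=[101.0000 101.0000 101.0000 100.8338 97.6700 86.1797 29.3440 3.5606 4.0021] k=[101 101 101 101 96 82 27 0 3]
t=6: x=[101.0000 101.0000 101.0000 100.7229 95.5050 79.8701 28.8458 1.6865 2.9176] k=[101 101 101 101 95 82 26 0 8]
t=7: x=[101.0000 101.0000 101.0000 100.6675 94.6150 79.7606 27.9500 1.9113 7.7694] k=[101 101 101 101 98 75 26 4 6]
t=8: x=[101.0000 101.0000 101.0000 100.8338 96.9000 73.7190 27.7839 5.4333 6.0561] k=[101 101 101 97 94 75 32 10 1]
t=9: x=[101.0000 101.0000 100.7767 97.0264 93.1200 73.8287 33.4874 10.9300 1.5392] k=[101 101 101 95 98 79 37 6 0]

5.679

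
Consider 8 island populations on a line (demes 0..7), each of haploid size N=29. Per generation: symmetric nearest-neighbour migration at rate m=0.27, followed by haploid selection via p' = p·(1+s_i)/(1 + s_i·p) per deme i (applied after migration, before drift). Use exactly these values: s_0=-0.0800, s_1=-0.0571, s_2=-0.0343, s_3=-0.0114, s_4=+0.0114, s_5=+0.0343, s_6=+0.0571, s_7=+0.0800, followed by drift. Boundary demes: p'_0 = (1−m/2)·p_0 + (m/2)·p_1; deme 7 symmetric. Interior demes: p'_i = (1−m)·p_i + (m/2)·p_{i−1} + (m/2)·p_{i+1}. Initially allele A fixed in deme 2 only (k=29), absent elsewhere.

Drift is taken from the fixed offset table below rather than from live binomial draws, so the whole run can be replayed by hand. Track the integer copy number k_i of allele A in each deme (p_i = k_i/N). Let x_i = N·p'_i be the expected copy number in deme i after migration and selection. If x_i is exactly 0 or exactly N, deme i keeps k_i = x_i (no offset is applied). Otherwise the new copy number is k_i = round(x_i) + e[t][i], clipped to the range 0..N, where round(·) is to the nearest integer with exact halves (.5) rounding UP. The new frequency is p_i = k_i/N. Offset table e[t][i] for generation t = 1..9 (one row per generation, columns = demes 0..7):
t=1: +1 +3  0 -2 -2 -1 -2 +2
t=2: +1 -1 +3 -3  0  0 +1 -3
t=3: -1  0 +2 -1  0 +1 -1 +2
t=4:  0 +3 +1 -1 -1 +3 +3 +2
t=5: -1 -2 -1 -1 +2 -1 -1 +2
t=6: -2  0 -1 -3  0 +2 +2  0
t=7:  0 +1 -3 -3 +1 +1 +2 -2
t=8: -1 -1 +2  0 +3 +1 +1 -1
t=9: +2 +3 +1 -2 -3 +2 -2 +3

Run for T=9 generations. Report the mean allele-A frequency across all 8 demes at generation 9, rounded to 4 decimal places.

0.1207

t=0: k=[0 0 29 0 0 0 0 0]
t=1: x=[0.0000 3.7201 20.9689 3.8763 0.0000 0.0000 0.0000 0.0000] k=[0 7 21 2 0 0 0 0]
t=2: x=[0.8717 7.6104 16.2964 4.2532 0.2730 0.0000 0.0000 0.0000] k=[2 7 19 1 0 0 0 0]
t=3: x=[2.4793 7.6104 14.6971 3.2617 0.1365 0.0000 0.0000 0.0000] k=[1 8 17 2 0 0 0 0]
t=4: x=[1.7991 7.9269 13.5079 3.7177 0.2730 0.0000 0.0000 0.0000] k=[2 11 15 3 0 0 0 0]
t=5: x=[2.9843 9.9375 12.5908 4.1739 0.4096 0.0000 0.0000 0.0000] k=[2 8 12 3 2 0 0 0]
t=6: x=[2.6054 7.4013 10.0150 4.0400 1.8849 0.2792 0.0000 0.0000] k=[1 7 9 1 2 2 0 0]
t=7: x=[1.6736 6.1696 7.4551 2.1917 1.8849 1.7857 0.2853 0.0000] k=[2 7 4 0 3 3 2 0]
t=8: x=[2.4793 5.6478 3.7496 0.9346 2.6219 2.9533 1.9643 0.2914] k=[1 5 6 1 6 4 3 0]
t=9: x=[1.4228 4.3722 5.0429 2.3254 5.1025 4.2560 2.8705 0.4369] k=[3 7 6 0 2 6 1 3]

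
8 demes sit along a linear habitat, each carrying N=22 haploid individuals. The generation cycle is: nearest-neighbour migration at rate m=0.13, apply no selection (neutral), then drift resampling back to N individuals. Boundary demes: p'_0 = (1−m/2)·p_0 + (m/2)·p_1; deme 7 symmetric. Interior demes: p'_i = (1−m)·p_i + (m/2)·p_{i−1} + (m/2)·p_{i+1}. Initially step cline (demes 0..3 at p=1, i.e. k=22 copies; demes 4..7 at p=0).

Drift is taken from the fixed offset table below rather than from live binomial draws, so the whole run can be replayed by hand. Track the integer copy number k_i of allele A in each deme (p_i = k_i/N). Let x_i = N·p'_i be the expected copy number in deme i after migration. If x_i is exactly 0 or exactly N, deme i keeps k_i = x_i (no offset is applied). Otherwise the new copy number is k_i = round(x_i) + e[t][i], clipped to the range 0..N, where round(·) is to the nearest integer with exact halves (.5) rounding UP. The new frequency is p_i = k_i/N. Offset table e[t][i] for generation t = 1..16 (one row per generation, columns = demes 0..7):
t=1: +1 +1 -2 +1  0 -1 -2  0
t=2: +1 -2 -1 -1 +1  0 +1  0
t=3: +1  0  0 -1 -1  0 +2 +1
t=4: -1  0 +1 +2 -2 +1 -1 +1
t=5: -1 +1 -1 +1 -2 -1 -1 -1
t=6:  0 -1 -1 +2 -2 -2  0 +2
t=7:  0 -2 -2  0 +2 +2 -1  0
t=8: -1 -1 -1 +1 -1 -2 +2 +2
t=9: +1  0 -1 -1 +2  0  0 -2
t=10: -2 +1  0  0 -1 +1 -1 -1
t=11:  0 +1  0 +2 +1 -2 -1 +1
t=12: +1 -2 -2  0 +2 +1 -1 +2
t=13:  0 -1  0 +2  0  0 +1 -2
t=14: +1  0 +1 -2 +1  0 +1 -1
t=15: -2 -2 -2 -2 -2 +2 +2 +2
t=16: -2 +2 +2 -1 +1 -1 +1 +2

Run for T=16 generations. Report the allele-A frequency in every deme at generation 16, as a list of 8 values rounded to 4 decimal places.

t=0: k=[22 22 22 22 0 0 0 0]
t=1: x=[22.0000 22.0000 22.0000 20.5700 1.4300 0.0000 0.0000 0.0000] k=[22 22 22 22 1 0 0 0]
t=2: x=[22.0000 22.0000 22.0000 20.6350 2.3000 0.0650 0.0000 0.0000] k=[22 22 22 20 3 0 0 0]
t=3: x=[22.0000 22.0000 21.8700 19.0250 3.9100 0.1950 0.0000 0.0000] k=[22 22 22 18 3 0 0 0]
t=4: x=[22.0000 22.0000 21.7400 17.2850 3.7800 0.1950 0.0000 0.0000] k=[22 22 22 19 2 1 0 0]
t=5: x=[22.0000 22.0000 21.8050 18.0900 3.0400 1.0000 0.0650 0.0000] k=[22 22 21 19 1 0 0 0]
t=6: x=[22.0000 21.9350 20.9350 17.9600 2.1050 0.0650 0.0000 0.0000] k=[22 21 20 20 0 0 0 0]
t=7: x=[21.9350 21.0000 20.0650 18.7000 1.3000 0.0000 0.0000 0.0000] k=[22 19 18 19 3 0 0 0]
t=8: x=[21.8050 19.1300 18.1300 17.8950 3.8450 0.1950 0.0000 0.0000] k=[21 18 17 19 3 0 0 0]
t=9: x=[20.8050 18.1300 17.1950 17.8300 3.8450 0.1950 0.0000 0.0000] k=[22 18 16 17 6 0 0 0]
t=10: x=[21.7400 18.1300 16.1950 16.2200 6.3250 0.3900 0.0000 0.0000] k=[20 19 16 16 5 1 0 0]
t=11: x=[19.9350 18.8700 16.1950 15.2850 5.4550 1.1950 0.0650 0.0000] k=[20 20 16 17 6 0 0 0]
t=12: x=[20.0000 19.7400 16.3250 16.2200 6.3250 0.3900 0.0000 0.0000] k=[21 18 14 16 8 1 0 0]
t=13: x=[20.8050 17.9350 14.3900 15.3500 8.0650 1.3900 0.0650 0.0000] k=[21 17 14 17 8 1 1 0]
t=14: x=[20.7400 17.0650 14.3900 16.2200 8.1300 1.4550 0.9350 0.0650] k=[22 17 15 14 9 1 2 0]
t=15: x=[21.6750 17.1950 15.0650 13.7400 8.8050 1.5850 1.8050 0.1300] k=[20 15 13 12 7 4 4 2]
t=16: x=[19.6750 15.1950 13.0650 11.7400 7.1300 4.1950 3.8700 2.1300] k=[18 17 15 11 8 3 5 4]

[0.8182, 0.7727, 0.6818, 0.5000, 0.3636, 0.1364, 0.2273, 0.1818]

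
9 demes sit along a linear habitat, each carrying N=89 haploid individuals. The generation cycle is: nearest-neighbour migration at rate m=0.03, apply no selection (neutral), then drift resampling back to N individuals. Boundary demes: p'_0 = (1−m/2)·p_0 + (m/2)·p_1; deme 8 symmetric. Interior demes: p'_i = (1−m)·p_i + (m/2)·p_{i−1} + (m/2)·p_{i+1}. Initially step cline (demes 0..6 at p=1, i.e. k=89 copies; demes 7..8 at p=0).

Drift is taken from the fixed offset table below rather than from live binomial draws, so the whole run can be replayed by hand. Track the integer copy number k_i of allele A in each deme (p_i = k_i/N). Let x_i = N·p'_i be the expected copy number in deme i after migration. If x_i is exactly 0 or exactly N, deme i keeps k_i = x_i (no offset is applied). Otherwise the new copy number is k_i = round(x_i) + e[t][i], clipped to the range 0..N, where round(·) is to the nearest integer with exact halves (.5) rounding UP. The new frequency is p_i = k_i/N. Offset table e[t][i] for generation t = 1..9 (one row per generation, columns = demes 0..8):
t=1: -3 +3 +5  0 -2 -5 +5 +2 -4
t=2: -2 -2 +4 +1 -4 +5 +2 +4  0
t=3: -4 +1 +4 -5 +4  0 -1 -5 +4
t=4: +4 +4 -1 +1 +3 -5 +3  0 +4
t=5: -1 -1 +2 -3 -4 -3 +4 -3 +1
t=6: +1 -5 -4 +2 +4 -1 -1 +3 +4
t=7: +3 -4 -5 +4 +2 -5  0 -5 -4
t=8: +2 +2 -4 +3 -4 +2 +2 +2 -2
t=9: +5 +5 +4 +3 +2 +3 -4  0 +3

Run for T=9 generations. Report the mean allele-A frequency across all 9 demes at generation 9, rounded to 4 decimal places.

0.7765

t=0: k=[89 89 89 89 89 89 89 0 0]
t=1: x=[89.0000 89.0000 89.0000 89.0000 89.0000 89.0000 87.6650 1.3350 0.0000] k=[89 89 89 89 89 89 89 3 0]
t=2: x=[89.0000 89.0000 89.0000 89.0000 89.0000 89.0000 87.7100 4.2450 0.0450] k=[89 89 89 89 89 89 89 8 0]
t=3: x=[89.0000 89.0000 89.0000 89.0000 89.0000 89.0000 87.7850 9.0950 0.1200] k=[89 89 89 89 89 89 87 4 4]
t=4: x=[89.0000 89.0000 89.0000 89.0000 89.0000 88.9700 85.7850 5.2450 4.0000] k=[89 89 89 89 89 84 89 5 8]
t=5: x=[89.0000 89.0000 89.0000 89.0000 88.9250 84.1500 87.6650 6.3050 7.9550] k=[89 89 89 89 85 81 89 3 9]
t=6: x=[89.0000 89.0000 89.0000 88.9400 85.0000 81.1800 87.5900 4.3800 8.9100] k=[89 89 89 89 89 80 87 7 13]
t=7: x=[89.0000 89.0000 89.0000 89.0000 88.8650 80.2400 85.6950 8.2900 12.9100] k=[89 89 89 89 89 75 86 3 9]
t=8: x=[89.0000 89.0000 89.0000 89.0000 88.7900 75.3750 84.5900 4.3350 8.9100] k=[89 89 89 89 85 77 87 6 7]
t=9: x=[89.0000 89.0000 89.0000 88.9400 84.9400 77.2700 85.6350 7.2300 6.9850] k=[89 89 89 89 87 80 82 7 10]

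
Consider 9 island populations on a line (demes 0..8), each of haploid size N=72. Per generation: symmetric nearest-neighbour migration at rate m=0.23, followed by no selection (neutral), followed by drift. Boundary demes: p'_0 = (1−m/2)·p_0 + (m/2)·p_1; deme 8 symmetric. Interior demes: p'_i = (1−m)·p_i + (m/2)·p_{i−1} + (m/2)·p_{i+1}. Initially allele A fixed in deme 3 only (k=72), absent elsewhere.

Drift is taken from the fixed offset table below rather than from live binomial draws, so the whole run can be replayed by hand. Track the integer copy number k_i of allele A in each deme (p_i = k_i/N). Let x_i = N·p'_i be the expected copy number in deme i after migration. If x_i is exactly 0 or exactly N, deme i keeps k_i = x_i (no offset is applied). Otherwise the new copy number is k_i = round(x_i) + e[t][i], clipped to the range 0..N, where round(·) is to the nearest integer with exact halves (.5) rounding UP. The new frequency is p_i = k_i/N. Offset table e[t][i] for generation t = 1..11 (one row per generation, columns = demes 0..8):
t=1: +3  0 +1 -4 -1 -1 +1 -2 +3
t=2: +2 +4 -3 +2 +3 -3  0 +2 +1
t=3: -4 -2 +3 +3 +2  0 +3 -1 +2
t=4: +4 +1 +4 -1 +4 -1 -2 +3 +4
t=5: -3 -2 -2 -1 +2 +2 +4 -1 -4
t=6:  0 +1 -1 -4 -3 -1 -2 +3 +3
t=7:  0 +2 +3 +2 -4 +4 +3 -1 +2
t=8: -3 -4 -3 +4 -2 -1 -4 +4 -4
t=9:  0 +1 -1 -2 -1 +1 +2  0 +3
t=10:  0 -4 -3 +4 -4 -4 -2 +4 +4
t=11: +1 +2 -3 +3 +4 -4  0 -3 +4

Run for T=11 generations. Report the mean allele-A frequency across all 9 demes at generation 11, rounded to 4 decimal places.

t=0: k=[0 0 0 72 0 0 0 0 0]
t=1: x=[0.0000 0.0000 8.2800 55.4400 8.2800 0.0000 0.0000 0.0000 0.0000] k=[0 0 9 51 7 0 0 0 0]
t=2: x=[0.0000 1.0350 12.7950 41.1100 11.2550 0.8050 0.0000 0.0000 0.0000] k=[0 5 10 43 14 0 0 0 0]
t=3: x=[0.5750 5.0000 13.2200 35.8700 15.7250 1.6100 0.0000 0.0000 0.0000] k=[0 3 16 39 18 2 0 0 0]
t=4: x=[0.3450 4.1500 17.1500 33.9400 18.5750 3.6100 0.2300 0.0000 0.0000] k=[4 5 21 33 23 3 0 0 0]
t=5: x=[4.1150 6.7250 20.5400 30.4700 21.8500 4.9550 0.3450 0.0000 0.0000] k=[1 5 19 29 24 7 4 0 0]
t=6: x=[1.4600 6.1500 18.5400 27.2750 22.6200 8.6100 3.8850 0.4600 0.0000] k=[1 7 18 23 20 8 2 3 0]
t=7: x=[1.6900 7.5750 17.3100 22.0800 18.9650 8.6900 2.8050 2.5400 0.3450] k=[2 10 20 24 15 13 6 2 2]
t=8: x=[2.9200 10.2300 19.3100 22.5050 15.8050 12.4250 6.3450 2.4600 2.0000] k=[0 6 16 27 14 11 2 6 0]
t=9: x=[0.6900 6.4600 16.1150 24.2400 15.1500 10.3100 3.4950 4.8500 0.6900] k=[1 7 15 22 14 11 5 5 4]
t=10: x=[1.6900 7.2300 14.8850 20.2750 14.5750 10.6550 5.6900 4.8850 4.1150] k=[2 3 12 24 11 7 4 9 8]
t=11: x=[2.1150 3.9200 12.3450 21.1250 12.0350 7.1150 4.9200 8.3100 8.1150] k=[3 6 9 24 16 3 5 5 12]

0.1281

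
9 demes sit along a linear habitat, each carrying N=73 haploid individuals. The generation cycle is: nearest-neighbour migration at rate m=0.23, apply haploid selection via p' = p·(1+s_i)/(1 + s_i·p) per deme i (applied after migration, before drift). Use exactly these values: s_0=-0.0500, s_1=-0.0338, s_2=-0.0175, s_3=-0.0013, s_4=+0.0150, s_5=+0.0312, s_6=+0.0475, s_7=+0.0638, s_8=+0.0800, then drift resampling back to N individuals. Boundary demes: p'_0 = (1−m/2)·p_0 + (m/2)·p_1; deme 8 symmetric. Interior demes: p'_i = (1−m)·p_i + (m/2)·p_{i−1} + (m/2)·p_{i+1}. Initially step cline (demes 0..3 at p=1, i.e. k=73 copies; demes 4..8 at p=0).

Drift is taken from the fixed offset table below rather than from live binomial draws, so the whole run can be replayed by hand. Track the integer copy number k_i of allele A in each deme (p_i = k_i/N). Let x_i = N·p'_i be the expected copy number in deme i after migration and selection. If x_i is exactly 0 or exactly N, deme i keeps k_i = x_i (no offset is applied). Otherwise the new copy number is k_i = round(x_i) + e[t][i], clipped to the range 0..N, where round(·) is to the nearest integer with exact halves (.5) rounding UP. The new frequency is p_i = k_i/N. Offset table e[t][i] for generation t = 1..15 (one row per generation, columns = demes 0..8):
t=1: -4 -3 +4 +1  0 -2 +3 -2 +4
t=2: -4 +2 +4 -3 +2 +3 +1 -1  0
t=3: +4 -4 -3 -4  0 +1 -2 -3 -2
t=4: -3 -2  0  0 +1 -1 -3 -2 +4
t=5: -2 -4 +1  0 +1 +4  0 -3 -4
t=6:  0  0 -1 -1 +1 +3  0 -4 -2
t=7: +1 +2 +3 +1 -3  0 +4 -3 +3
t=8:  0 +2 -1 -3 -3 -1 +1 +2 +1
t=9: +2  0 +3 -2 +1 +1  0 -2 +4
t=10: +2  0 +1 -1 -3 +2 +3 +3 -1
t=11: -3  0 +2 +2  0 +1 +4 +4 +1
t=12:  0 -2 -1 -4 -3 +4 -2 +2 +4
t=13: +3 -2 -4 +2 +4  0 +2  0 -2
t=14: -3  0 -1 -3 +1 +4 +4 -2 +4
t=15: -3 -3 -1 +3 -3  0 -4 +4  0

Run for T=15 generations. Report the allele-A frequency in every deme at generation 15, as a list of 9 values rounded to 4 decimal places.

t=0: k=[73 73 73 73 0 0 0 0 0]
t=1: x=[73.0000 73.0000 73.0000 64.5953 8.5063 0.0000 0.0000 0.0000 0.0000] k=[73 73 73 66 9 0 0 0 0]
t=2: x=[73.0000 73.0000 72.1808 60.2363 14.6940 1.0668 0.0000 0.0000 0.0000] k=[73 73 73 57 17 4 0 0 0]
t=3: x=[73.0000 73.0000 71.1281 54.2219 20.3226 5.1809 0.4817 0.0000 0.0000] k=[73 73 68 50 20 6 0 0 0]
t=4: x=[73.0000 72.4050 66.3998 48.5989 22.0686 7.1149 0.7225 0.0000 0.0000] k=[73 70 66 49 23 6 0 0 0]
t=5: x=[72.6369 69.7808 64.3716 47.9436 24.2756 7.4685 0.7225 0.0000 0.0000] k=[71 66 65 48 25 11 1 0 0]
t=6: x=[70.2945 66.2524 63.0087 47.2883 26.2849 11.7600 2.1288 0.1223 0.0000] k=[70 66 62 46 27 15 2 0 0]
t=7: x=[69.3670 65.7793 60.4374 45.6327 28.0617 15.2524 3.4128 0.2446 0.0000] k=[70 68 63 47 25 15 7 0 0]
t=8: x=[69.6079 67.4822 61.5658 46.2880 26.6313 15.6036 7.4186 0.8558 0.0000] k=[70 69 61 43 24 15 8 3 0]
t=9: x=[69.7284 68.0383 59.6586 42.8620 25.3960 15.6036 8.5750 3.4264 0.3725] k=[72 68 63 41 26 17 9 1 4]
t=10: x=[71.4648 67.7190 60.8675 41.7818 26.9426 17.5208 9.3726 2.4047 3.9317] k=[73 68 62 41 24 20 12 5 3]
t=11: x=[72.3950 67.7190 60.0884 41.4367 25.7426 19.9828 12.5912 5.9019 3.4761] k=[69 68 62 43 26 21 17 10 4]
t=12: x=[68.6812 67.2453 60.3211 43.2071 27.6352 21.5790 17.2591 10.6660 5.0393] k=[69 65 59 39 25 26 15 13 9]
t=13: x=[68.3203 64.5156 57.1722 39.6664 26.9777 25.1238 16.6232 13.4348 10.1120] k=[71 63 53 42 31 25 19 13 8]
t=14: x=[69.9328 62.4638 52.6267 41.9768 31.8420 25.5075 19.6594 13.7936 9.1748] k=[67 62 52 39 33 30 24 12 13]
t=15: x=[66.1116 61.0862 51.3874 39.7815 33.6149 30.1975 24.0524 14.1886 13.7220] k=[63 58 50 43 31 30 20 18 14]

[0.8630, 0.7945, 0.6849, 0.5890, 0.4247, 0.4110, 0.2740, 0.2466, 0.1918]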